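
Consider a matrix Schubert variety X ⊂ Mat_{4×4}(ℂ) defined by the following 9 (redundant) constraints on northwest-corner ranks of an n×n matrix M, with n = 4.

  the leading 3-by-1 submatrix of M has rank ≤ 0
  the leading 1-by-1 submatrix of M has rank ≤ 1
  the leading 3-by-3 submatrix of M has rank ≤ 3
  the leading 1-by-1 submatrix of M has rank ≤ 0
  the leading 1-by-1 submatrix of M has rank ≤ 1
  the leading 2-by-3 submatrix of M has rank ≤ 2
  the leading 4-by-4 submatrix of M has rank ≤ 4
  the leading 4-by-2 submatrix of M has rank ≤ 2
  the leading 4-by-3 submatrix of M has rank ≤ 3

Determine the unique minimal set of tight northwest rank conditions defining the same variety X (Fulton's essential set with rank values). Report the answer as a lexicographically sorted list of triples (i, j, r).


Propagating the 9 rank bounds to every northwest block:

  row 1: 0 | 1 | 1 | 1
  row 2: 0 | 1 | 2 | 2
  row 3: 0 | 1 | 2 | 3
  row 4: 1 | 2 | 3 | 4

the unique w with this rank table is (2, 3, 4, 1).

1 SE-corner of the 3-cell Rothe diagram gives Ess(w):

[(3, 1, 0)]


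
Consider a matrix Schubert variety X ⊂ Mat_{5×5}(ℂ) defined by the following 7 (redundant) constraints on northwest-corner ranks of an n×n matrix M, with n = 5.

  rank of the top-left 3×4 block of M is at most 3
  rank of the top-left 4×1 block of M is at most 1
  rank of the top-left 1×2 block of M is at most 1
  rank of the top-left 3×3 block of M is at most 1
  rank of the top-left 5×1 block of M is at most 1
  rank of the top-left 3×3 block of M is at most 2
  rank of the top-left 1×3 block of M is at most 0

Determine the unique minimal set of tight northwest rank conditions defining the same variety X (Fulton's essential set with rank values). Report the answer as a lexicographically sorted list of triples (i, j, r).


Rank table r_w(5×5) implied by the 7 constraints:

  0, 0, 0, 1, 1
  1, 1, 1, 2, 2
  1, 1, 1, 2, 3
  1, 2, 2, 3, 4
  1, 2, 3, 4, 5

reading off 1-entries of Δ²R: w = (4, 1, 5, 2, 3).

|D(w)|=5, |Ess(w)|=2:

[(1, 3, 0), (3, 3, 1)]


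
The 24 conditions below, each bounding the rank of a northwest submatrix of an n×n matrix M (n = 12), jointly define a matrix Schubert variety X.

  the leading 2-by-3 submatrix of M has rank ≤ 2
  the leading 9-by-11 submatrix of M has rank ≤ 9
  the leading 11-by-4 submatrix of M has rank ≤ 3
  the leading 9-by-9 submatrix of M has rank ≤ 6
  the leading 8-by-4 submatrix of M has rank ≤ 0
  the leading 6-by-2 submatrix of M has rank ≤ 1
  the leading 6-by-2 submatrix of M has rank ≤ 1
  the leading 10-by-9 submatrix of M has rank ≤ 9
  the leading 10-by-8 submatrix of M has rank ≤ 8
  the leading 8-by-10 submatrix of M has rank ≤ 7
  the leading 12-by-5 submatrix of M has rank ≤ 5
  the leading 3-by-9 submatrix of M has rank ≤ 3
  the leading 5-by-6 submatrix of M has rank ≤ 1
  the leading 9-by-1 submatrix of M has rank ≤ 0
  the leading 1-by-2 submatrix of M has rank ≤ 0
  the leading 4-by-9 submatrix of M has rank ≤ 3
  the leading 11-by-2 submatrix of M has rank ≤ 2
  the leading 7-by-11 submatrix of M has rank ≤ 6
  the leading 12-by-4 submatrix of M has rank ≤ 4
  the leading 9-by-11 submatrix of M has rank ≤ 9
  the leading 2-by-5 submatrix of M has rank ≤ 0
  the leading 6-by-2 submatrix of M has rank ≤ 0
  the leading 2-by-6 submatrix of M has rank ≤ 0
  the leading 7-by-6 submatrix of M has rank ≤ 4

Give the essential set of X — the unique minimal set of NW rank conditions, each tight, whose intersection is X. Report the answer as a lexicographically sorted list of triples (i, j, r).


Computing R[i][j] = min implied NW-rank bound (n=12, 24 conditions):

  i=1: 0 | 0 | 0 | 0 | 0 | 0 | 1 | 1 | 1 | 1 | 1 | 1
  i=2: 0 | 0 | 0 | 0 | 0 | 0 | 1 | 2 | 2 | 2 | 2 | 2
  i=3: 0 | 0 | 0 | 0 | 1 | 1 | 2 | 3 | 3 | 3 | 3 | 3
  i=4: 0 | 0 | 0 | 0 | 1 | 1 | 2 | 3 | 3 | 4 | 4 | 4
  i=5: 0 | 0 | 0 | 0 | 1 | 1 | 2 | 3 | 4 | 5 | 5 | 5
  i=6: 0 | 0 | 0 | 0 | 1 | 2 | 3 | 4 | 5 | 6 | 6 | 6
  i=7: 0 | 0 | 0 | 0 | 1 | 2 | 3 | 4 | 5 | 6 | 6 | 7
  i=8: 0 | 0 | 0 | 0 | 1 | 2 | 3 | 4 | 5 | 6 | 7 | 8
  i=9: 0 | 1 | 1 | 1 | 2 | 3 | 4 | 5 | 6 | 7 | 8 | 9
  i=10: 1 | 2 | 2 | 2 | 3 | 4 | 5 | 6 | 7 | 8 | 9 | 10
  i=11: 1 | 2 | 3 | 3 | 4 | 5 | 6 | 7 | 8 | 9 | 10 | 11
  i=12: 1 | 2 | 3 | 4 | 5 | 6 | 7 | 8 | 9 | 10 | 11 | 12

hence w(1..12) = (7, 8, 5, 10, 9, 6, 12, 11, 2, 1, 3, 4).

D(w) has 41 cells with 6 SE-corners; essential set:

[(2, 6, 0), (4, 9, 3), (5, 6, 1), (7, 11, 6), (8, 4, 0), (9, 1, 0)]


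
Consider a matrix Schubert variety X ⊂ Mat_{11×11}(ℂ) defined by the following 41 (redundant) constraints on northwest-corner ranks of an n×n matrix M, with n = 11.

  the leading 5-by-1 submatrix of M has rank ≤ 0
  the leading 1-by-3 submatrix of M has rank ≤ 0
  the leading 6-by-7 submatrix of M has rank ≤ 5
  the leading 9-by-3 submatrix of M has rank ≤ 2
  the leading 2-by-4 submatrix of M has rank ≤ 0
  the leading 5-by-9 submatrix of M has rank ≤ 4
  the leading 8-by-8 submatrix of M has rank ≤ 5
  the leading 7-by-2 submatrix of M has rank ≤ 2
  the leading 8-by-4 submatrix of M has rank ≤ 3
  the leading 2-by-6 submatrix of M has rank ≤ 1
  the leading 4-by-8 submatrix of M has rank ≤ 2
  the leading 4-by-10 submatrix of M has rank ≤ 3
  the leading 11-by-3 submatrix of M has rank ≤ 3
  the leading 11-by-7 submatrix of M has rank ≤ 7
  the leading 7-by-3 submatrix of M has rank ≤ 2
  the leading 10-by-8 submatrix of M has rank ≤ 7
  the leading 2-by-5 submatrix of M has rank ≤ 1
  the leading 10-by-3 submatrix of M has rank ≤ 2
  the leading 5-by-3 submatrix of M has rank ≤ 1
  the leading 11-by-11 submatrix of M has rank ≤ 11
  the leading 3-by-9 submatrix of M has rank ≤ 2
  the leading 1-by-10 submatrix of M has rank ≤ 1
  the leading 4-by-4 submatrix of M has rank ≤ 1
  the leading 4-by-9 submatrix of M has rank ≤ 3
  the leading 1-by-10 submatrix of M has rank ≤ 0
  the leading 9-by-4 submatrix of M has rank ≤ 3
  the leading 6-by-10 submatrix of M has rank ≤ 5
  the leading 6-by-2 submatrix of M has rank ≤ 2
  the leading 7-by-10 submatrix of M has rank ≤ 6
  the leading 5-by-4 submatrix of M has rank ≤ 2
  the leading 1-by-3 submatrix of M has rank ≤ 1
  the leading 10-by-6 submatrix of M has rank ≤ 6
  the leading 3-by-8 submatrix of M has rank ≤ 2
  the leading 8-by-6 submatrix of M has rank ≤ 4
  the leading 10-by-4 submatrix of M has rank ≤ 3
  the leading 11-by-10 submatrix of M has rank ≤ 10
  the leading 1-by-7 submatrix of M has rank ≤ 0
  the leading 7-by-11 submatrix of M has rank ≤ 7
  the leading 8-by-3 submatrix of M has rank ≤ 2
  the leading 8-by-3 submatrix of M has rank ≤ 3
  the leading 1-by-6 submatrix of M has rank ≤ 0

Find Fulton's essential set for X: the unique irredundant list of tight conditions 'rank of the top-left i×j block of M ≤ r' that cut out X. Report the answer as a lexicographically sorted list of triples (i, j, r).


The tightest implied rank at each (i,j), from the 41 conditions:

  row 1: 0 0 0 0 0 0 0 0 0 0 1
  row 2: 0 0 0 0 1 1 1 1 1 1 2
  row 3: 0 1 1 1 2 2 2 2 2 2 3
  row 4: 0 1 1 1 2 2 2 2 3 3 4
  row 5: 0 1 1 2 3 3 3 3 4 4 5
  row 6: 1 2 2 3 4 4 4 4 5 5 6
  row 7: 1 2 2 3 4 4 5 5 6 6 7
  row 8: 1 2 2 3 4 4 5 5 6 7 8
  row 9: 1 2 2 3 4 5 6 6 7 8 9
  row 10: 1 2 2 3 4 5 6 7 8 9 10
  row 11: 1 2 3 4 5 6 7 8 9 10 11

reading off 1-entries of Δ²R: w = (11, 5, 2, 9, 4, 1, 7, 10, 6, 8, 3).

D(w) has 30 cells with 9 SE-corners; essential set:

[(1, 10, 0), (2, 4, 0), (4, 4, 1), (4, 8, 2), (5, 1, 0), (5, 3, 1), (8, 6, 4), (8, 8, 5), (10, 3, 2)]


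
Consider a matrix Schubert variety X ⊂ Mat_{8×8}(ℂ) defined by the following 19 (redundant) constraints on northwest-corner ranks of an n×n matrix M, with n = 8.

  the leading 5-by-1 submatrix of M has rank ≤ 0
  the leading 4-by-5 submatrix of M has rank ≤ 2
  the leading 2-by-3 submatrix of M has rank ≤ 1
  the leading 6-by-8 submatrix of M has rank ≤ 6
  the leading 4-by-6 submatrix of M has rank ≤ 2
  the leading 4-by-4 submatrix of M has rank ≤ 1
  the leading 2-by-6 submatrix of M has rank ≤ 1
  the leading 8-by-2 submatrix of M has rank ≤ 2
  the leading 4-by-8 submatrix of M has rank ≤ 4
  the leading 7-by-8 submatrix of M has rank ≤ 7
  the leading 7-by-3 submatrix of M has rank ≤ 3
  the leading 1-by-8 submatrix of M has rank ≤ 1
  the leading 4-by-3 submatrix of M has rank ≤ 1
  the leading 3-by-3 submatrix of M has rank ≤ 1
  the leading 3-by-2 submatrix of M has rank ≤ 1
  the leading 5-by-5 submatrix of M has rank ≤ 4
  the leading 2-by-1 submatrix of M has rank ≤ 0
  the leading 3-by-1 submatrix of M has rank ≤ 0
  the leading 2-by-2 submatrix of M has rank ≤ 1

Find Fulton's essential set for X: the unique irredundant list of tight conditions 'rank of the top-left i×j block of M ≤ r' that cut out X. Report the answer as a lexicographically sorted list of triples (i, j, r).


The tightest implied rank at each (i,j), from the 19 conditions:

  0 | 1 | 1 | 1 | 1 | 1 | 1 | 1
  0 | 1 | 1 | 1 | 1 | 1 | 2 | 2
  0 | 1 | 1 | 1 | 2 | 2 | 3 | 3
  0 | 1 | 1 | 1 | 2 | 2 | 3 | 4
  0 | 1 | 2 | 2 | 3 | 3 | 4 | 5
  1 | 2 | 3 | 3 | 4 | 4 | 5 | 6
  1 | 2 | 3 | 4 | 5 | 5 | 6 | 7
  1 | 2 | 3 | 4 | 5 | 6 | 7 | 8

reading off 1-entries of Δ²R: w = (2, 7, 5, 8, 3, 1, 4, 6).

4 SE-corners of the 14-cell Rothe diagram give Ess(w):

[(2, 6, 1), (4, 4, 1), (4, 6, 2), (5, 1, 0)]


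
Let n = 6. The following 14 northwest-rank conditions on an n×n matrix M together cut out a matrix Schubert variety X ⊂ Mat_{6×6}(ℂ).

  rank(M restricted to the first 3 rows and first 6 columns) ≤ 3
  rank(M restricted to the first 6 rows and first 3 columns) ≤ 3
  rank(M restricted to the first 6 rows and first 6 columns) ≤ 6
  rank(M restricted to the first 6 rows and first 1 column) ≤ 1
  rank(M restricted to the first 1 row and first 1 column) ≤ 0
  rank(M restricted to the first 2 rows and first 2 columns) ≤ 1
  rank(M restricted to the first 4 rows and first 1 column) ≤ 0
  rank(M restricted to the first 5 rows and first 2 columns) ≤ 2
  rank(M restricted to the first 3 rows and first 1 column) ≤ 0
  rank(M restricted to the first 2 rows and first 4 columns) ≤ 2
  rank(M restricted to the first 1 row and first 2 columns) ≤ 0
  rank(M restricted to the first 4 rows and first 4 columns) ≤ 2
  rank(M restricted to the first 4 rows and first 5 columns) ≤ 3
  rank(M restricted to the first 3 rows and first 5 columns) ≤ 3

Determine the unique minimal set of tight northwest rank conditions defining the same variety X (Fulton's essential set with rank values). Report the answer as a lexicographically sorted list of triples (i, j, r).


Propagating the 14 rank bounds to every northwest block:

  0 | 0 | 1 | 1 | 1 | 1
  0 | 1 | 2 | 2 | 2 | 2
  0 | 1 | 2 | 2 | 3 | 3
  0 | 1 | 2 | 2 | 3 | 4
  1 | 2 | 3 | 3 | 4 | 5
  1 | 2 | 3 | 4 | 5 | 6

giving w = (3, 2, 5, 6, 1, 4) via Δ²R.

|D(w)|=7, |Ess(w)|=3:

[(1, 2, 0), (4, 1, 0), (4, 4, 2)]


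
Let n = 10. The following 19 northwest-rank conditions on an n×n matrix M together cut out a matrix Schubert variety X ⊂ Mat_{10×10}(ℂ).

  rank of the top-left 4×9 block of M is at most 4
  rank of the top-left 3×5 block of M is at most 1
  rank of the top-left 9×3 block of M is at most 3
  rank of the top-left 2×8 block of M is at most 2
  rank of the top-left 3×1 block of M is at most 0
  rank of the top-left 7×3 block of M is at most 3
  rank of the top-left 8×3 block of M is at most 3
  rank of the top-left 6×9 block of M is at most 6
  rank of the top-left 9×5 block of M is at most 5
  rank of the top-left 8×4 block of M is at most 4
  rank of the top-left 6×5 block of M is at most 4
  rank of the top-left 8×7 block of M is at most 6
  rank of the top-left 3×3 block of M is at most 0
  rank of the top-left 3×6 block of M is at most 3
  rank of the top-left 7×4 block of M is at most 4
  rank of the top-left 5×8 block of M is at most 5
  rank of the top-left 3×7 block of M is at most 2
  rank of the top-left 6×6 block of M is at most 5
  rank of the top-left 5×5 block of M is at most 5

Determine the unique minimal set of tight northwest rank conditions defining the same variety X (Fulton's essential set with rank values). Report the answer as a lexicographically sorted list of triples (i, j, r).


Recovering R(i,j) via the rank-extension bound from the 19 conditions:

  row 1: 0  0  0  1  1  1  1  1  1  1
  row 2: 0  0  0  1  1  2  2  2  2  2
  row 3: 0  0  0  1  1  2  2  3  3  3
  row 4: 1  1  1  2  2  3  3  4  4  4
  row 5: 1  2  2  3  3  4  4  5  5  5
  row 6: 1  2  3  4  4  5  5  6  6  6
  row 7: 1  2  3  4  5  6  6  7  7  7
  row 8: 1  2  3  4  5  6  6  7  8  8
  row 9: 1  2  3  4  5  6  7  8  9  9
  row 10: 1  2  3  4  5  6  7  8  9  10

reading off 1-entries of Δ²R: w = (4, 6, 8, 1, 2, 3, 5, 9, 7, 10).

ℓ(w)=13; the 4 essential cells (i,j,r):

[(3, 3, 0), (3, 5, 1), (3, 7, 2), (8, 7, 6)]


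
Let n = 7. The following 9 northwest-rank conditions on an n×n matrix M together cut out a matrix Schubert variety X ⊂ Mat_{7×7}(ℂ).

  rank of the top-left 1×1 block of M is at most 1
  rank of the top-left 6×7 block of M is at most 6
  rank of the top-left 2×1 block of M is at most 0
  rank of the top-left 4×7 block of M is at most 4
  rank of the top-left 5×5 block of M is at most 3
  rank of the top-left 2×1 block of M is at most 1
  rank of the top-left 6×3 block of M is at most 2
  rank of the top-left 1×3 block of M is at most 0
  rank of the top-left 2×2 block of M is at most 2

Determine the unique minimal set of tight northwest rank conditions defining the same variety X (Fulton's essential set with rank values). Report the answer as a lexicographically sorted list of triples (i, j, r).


Rank table r_w(7×7) implied by the 9 constraints:

  0, 0, 0, 1, 1, 1, 1
  0, 1, 1, 2, 2, 2, 2
  1, 2, 2, 3, 3, 3, 3
  1, 2, 2, 3, 3, 4, 4
  1, 2, 2, 3, 3, 4, 5
  1, 2, 2, 3, 4, 5, 6
  1, 2, 3, 4, 5, 6, 7

second differences of R give the permutation w = (4, 2, 1, 6, 7, 5, 3).

|D(w)|=9, |Ess(w)|=4:

[(1, 3, 0), (2, 1, 0), (5, 5, 3), (6, 3, 2)]


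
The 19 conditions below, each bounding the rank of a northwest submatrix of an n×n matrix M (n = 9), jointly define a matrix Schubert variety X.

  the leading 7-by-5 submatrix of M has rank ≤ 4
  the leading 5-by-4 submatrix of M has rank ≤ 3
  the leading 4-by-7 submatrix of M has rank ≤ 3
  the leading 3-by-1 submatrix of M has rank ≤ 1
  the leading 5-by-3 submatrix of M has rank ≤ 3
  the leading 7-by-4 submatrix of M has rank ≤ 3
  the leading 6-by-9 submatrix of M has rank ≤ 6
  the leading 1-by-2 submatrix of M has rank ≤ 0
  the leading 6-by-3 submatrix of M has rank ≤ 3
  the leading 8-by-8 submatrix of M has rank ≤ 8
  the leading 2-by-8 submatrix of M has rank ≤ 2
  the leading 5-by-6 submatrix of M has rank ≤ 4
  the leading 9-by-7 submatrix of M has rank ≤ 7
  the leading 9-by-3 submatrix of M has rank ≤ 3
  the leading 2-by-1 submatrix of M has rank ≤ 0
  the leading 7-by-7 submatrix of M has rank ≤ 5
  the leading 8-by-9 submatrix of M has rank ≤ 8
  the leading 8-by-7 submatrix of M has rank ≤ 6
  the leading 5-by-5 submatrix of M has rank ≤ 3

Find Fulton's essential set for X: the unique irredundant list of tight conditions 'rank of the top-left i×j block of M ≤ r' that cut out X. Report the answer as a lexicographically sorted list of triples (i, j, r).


Recovering R(i,j) via the rank-extension bound from the 19 conditions:

  0 0 1 1 1 1 1 1 1
  0 1 2 2 2 2 2 2 2
  1 2 3 3 3 3 3 3 3
  1 2 3 3 3 3 3 4 4
  1 2 3 3 3 4 4 5 5
  1 2 3 3 4 5 5 6 6
  1 2 3 3 4 5 5 6 7
  1 2 3 4 5 6 6 7 8
  1 2 3 4 5 6 7 8 9

hence w(1..9) = (3, 2, 1, 8, 6, 5, 9, 4, 7).

Fulton essential set (6 of the 12 Rothe cells):

[(1, 2, 0), (2, 1, 0), (4, 7, 3), (5, 5, 3), (7, 4, 3), (7, 7, 5)]


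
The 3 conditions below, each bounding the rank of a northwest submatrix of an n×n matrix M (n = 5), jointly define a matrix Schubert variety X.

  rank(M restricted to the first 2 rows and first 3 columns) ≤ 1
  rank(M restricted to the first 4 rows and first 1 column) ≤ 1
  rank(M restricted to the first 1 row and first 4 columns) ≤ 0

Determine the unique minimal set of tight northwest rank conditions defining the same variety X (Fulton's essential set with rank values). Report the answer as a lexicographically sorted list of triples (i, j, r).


The tightest implied rank at each (i,j), from the 3 conditions:

  i=1: 0 0 0 0 1
  i=2: 1 1 1 1 2
  i=3: 1 2 2 2 3
  i=4: 1 2 3 3 4
  i=5: 1 2 3 4 5

second differences of R give the permutation w = (5, 1, 2, 3, 4).

|D(w)|=4, |Ess(w)|=1:

[(1, 4, 0)]


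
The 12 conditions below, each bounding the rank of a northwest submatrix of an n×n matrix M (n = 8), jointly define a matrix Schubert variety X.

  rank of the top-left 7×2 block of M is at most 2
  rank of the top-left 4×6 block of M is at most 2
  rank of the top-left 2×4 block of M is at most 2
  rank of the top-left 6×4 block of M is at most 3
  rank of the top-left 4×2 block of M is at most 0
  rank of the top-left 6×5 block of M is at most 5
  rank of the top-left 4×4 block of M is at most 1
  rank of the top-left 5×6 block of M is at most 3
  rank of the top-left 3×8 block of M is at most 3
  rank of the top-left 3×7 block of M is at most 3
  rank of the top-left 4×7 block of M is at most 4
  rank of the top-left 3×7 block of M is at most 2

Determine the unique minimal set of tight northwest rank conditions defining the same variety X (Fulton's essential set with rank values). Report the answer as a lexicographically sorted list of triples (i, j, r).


Computing R[i][j] = min implied NW-rank bound (n=8, 12 conditions):

  0 | 0 | 1 | 1 | 1 | 1 | 1 | 1
  0 | 0 | 1 | 1 | 2 | 2 | 2 | 2
  0 | 0 | 1 | 1 | 2 | 2 | 2 | 3
  0 | 0 | 1 | 1 | 2 | 2 | 3 | 4
  1 | 1 | 2 | 2 | 3 | 3 | 4 | 5
  1 | 2 | 3 | 3 | 4 | 4 | 5 | 6
  1 | 2 | 3 | 4 | 5 | 5 | 6 | 7
  1 | 2 | 3 | 4 | 5 | 6 | 7 | 8

giving w = (3, 5, 8, 7, 1, 2, 4, 6) via Δ²R.

|D(w)|=14, |Ess(w)|=4:

[(3, 7, 2), (4, 2, 0), (4, 4, 1), (4, 6, 2)]


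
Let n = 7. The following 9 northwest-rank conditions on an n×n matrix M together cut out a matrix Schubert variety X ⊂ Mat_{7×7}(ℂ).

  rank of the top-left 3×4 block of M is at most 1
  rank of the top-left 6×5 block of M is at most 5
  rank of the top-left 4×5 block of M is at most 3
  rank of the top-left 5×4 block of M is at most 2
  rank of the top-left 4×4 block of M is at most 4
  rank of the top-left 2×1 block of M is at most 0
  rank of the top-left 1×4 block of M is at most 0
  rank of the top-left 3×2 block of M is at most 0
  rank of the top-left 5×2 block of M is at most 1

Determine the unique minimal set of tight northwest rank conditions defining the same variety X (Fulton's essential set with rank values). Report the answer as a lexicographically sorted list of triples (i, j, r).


Reconstructing r_w from the 9 given conditions:

  R[1]: 0 | 0 | 0 | 0 | 1 | 1 | 1
  R[2]: 0 | 0 | 1 | 1 | 2 | 2 | 2
  R[3]: 0 | 0 | 1 | 1 | 2 | 3 | 3
  R[4]: 1 | 1 | 2 | 2 | 3 | 4 | 4
  R[5]: 1 | 1 | 2 | 2 | 3 | 4 | 5
  R[6]: 1 | 2 | 3 | 3 | 4 | 5 | 6
  R[7]: 1 | 2 | 3 | 4 | 5 | 6 | 7

hence w(1..7) = (5, 3, 6, 1, 7, 2, 4).

Fulton essential set (5 of the 11 Rothe cells):

[(1, 4, 0), (3, 2, 0), (3, 4, 1), (5, 2, 1), (5, 4, 2)]


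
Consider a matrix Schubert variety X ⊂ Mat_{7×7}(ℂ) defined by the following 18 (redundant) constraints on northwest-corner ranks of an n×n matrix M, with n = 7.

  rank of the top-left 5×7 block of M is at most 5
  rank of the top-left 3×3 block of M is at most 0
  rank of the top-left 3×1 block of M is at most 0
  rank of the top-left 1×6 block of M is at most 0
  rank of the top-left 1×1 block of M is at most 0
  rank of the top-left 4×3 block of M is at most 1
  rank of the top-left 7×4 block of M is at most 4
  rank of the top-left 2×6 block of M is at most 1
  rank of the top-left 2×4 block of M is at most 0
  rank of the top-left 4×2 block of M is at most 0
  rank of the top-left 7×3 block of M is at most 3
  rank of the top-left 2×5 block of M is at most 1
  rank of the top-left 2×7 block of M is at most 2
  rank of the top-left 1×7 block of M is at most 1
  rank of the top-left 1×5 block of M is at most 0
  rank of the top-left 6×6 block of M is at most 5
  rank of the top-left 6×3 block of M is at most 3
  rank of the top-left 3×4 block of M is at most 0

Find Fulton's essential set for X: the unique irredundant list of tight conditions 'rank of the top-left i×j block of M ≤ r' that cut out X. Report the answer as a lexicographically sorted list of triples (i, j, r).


Reconstructing r_w from the 18 given conditions:

  row 1: 0, 0, 0, 0, 0, 0, 1
  row 2: 0, 0, 0, 0, 1, 1, 2
  row 3: 0, 0, 0, 0, 1, 2, 3
  row 4: 0, 0, 1, 1, 2, 3, 4
  row 5: 1, 1, 2, 2, 3, 4, 5
  row 6: 1, 2, 3, 3, 4, 5, 6
  row 7: 1, 2, 3, 4, 5, 6, 7

hence w(1..7) = (7, 5, 6, 3, 1, 2, 4).

|D(w)|=16, |Ess(w)|=3:

[(1, 6, 0), (3, 4, 0), (4, 2, 0)]


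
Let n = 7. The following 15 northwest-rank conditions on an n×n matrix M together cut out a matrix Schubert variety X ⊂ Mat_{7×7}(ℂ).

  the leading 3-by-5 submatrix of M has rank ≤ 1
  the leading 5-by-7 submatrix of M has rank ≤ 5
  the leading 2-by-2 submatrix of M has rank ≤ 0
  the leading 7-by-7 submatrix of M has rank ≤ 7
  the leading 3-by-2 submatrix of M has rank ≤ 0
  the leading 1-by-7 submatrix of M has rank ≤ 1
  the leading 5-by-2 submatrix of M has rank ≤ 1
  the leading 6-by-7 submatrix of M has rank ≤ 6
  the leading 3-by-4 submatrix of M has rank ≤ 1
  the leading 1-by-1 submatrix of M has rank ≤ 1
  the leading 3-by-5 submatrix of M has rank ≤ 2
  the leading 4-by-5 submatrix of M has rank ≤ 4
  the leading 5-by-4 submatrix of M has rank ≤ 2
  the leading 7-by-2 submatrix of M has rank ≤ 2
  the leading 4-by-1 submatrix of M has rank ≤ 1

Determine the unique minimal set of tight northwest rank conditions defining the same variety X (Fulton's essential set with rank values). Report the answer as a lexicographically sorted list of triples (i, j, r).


The tightest implied rank at each (i,j), from the 15 conditions:

  row 1: 0 0 1 1 1 1 1
  row 2: 0 0 1 1 1 2 2
  row 3: 0 0 1 1 1 2 3
  row 4: 1 1 2 2 2 3 4
  row 5: 1 1 2 2 3 4 5
  row 6: 1 2 3 3 4 5 6
  row 7: 1 2 3 4 5 6 7

so w = (3, 6, 7, 1, 5, 2, 4).

4 SE-corners of the 12-cell Rothe diagram give Ess(w):

[(3, 2, 0), (3, 5, 1), (5, 2, 1), (5, 4, 2)]


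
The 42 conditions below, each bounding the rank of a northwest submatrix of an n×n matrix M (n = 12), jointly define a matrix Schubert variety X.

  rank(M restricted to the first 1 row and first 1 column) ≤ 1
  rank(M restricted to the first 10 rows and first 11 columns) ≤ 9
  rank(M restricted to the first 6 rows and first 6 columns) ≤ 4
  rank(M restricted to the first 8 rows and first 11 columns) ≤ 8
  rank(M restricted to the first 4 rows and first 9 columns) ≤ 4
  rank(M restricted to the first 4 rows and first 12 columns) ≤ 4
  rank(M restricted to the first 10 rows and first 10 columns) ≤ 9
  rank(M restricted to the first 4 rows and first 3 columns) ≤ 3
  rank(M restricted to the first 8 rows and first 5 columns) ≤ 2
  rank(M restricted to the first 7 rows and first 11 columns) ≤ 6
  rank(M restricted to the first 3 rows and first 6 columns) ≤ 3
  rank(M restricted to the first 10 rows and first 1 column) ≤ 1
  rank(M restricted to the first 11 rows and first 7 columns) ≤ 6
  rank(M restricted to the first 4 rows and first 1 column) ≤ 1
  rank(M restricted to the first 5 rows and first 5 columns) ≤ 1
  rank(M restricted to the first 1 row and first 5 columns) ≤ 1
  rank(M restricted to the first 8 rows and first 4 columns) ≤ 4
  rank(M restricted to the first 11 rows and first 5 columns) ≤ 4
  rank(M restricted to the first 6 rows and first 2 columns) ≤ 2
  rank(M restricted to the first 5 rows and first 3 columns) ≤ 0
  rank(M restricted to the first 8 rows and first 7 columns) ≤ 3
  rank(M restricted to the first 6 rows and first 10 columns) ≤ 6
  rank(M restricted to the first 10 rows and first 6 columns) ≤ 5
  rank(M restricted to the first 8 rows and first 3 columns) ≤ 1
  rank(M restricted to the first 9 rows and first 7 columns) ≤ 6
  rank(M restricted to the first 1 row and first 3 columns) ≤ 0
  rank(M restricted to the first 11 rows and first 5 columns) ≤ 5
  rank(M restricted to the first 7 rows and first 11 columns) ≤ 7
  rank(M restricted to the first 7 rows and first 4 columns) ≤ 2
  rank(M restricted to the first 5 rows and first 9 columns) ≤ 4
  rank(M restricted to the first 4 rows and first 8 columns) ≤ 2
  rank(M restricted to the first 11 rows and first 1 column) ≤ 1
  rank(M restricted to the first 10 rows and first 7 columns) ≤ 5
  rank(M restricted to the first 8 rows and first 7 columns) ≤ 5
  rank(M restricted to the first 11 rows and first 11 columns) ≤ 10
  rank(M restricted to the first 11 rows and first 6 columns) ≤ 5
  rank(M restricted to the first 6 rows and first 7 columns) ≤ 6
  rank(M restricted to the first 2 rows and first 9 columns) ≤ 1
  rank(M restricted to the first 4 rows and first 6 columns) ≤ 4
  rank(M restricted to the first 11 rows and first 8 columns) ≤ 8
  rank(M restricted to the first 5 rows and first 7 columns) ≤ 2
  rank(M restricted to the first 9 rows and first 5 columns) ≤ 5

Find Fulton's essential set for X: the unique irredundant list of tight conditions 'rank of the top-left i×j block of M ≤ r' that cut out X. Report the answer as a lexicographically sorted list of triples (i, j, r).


Computing R[i][j] = min implied NW-rank bound (n=12, 42 conditions):

  0  0  0  1  1  1  1  1  1  1  1  1
  0  0  0  1  1  1  1  1  1  2  2  2
  0  0  0  1  1  2  2  2  2  3  3  3
  0  0  0  1  1  2  2  2  3  4  4  4
  0  0  0  1  1  2  2  3  4  5  5  5
  1  1  1  2  2  3  3  4  5  6  6  6
  1  1  1  2  2  3  3  4  5  6  6  7
  1  1  1  2  2  3  3  4  5  6  7  8
  1  2  2  3  3  4  4  5  6  7  8  9
  1  2  3  4  4  5  5  6  7  8  9  10
  1  2  3  4  4  5  6  7  8  9  10  11
  1  2  3  4  5  6  7  8  9  10  11  12

giving w = (4, 10, 6, 9, 8, 1, 12, 11, 2, 3, 7, 5) via Δ²R.

|D(w)|=36, |Ess(w)|=10:

[(2, 9, 1), (4, 8, 2), (5, 3, 0), (5, 5, 1), (5, 7, 2), (7, 11, 6), (8, 3, 1), (8, 5, 2), (8, 7, 3), (11, 5, 4)]


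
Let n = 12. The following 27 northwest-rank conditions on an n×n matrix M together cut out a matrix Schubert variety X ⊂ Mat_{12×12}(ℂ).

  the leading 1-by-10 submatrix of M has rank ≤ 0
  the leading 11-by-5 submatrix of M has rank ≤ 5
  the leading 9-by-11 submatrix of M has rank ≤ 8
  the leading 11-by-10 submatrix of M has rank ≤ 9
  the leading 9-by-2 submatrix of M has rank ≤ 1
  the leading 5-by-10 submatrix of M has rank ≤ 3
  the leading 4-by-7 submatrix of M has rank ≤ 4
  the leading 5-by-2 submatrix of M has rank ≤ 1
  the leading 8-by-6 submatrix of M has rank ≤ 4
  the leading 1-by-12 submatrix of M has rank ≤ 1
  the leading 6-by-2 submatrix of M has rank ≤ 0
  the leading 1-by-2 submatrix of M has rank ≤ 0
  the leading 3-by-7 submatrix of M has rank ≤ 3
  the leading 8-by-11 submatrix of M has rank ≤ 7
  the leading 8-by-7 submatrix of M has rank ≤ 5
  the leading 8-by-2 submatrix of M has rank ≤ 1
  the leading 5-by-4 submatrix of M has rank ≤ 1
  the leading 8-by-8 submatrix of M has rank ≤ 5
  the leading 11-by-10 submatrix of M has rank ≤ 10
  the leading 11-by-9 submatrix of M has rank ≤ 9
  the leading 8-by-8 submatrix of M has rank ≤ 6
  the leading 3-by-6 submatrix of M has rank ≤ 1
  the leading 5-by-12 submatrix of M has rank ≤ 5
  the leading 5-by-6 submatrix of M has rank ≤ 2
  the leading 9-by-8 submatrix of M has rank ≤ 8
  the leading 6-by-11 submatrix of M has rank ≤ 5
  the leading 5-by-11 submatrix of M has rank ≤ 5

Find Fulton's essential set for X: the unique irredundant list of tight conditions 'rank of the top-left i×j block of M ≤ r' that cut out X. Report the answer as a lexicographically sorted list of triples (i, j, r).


Propagating the 27 rank bounds to every northwest block:

  0 | 0 | 0 | 0 | 0 | 0 | 0 | 0 | 0 | 0 | 1 | 1
  0 | 0 | 1 | 1 | 1 | 1 | 1 | 1 | 1 | 1 | 2 | 2
  0 | 0 | 1 | 1 | 1 | 1 | 2 | 2 | 2 | 2 | 3 | 3
  0 | 0 | 1 | 1 | 2 | 2 | 3 | 3 | 3 | 3 | 4 | 4
  0 | 0 | 1 | 1 | 2 | 2 | 3 | 3 | 3 | 3 | 4 | 5
  0 | 0 | 1 | 2 | 3 | 3 | 4 | 4 | 4 | 4 | 5 | 6
  1 | 1 | 2 | 3 | 4 | 4 | 5 | 5 | 5 | 5 | 6 | 7
  1 | 1 | 2 | 3 | 4 | 4 | 5 | 5 | 6 | 6 | 7 | 8
  1 | 1 | 2 | 3 | 4 | 5 | 6 | 6 | 7 | 7 | 8 | 9
  1 | 2 | 3 | 4 | 5 | 6 | 7 | 7 | 8 | 8 | 9 | 10
  1 | 2 | 3 | 4 | 5 | 6 | 7 | 8 | 9 | 9 | 10 | 11
  1 | 2 | 3 | 4 | 5 | 6 | 7 | 8 | 9 | 10 | 11 | 12

hence w(1..12) = (11, 3, 7, 5, 12, 4, 1, 9, 6, 2, 8, 10).

ℓ(w)=33; the 9 essential cells (i,j,r):

[(1, 10, 0), (3, 6, 1), (5, 4, 1), (5, 6, 2), (5, 10, 3), (6, 2, 0), (8, 6, 4), (8, 8, 5), (9, 2, 1)]


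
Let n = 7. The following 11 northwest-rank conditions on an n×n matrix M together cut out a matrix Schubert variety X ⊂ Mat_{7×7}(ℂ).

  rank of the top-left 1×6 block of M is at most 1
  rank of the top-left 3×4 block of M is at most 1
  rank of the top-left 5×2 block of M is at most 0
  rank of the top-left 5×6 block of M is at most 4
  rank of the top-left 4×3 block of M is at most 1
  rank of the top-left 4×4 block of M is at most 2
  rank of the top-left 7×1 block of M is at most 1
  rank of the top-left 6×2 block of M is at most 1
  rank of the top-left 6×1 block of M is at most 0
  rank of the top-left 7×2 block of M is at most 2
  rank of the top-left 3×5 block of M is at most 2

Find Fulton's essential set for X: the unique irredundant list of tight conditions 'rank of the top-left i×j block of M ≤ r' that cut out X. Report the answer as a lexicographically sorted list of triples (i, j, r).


Propagating the 11 rank bounds to every northwest block:

  0, 0, 1, 1, 1, 1, 1
  0, 0, 1, 1, 2, 2, 2
  0, 0, 1, 1, 2, 3, 3
  0, 0, 1, 2, 3, 4, 4
  0, 0, 1, 2, 3, 4, 5
  0, 1, 2, 3, 4, 5, 6
  1, 2, 3, 4, 5, 6, 7

second differences of R give the permutation w = (3, 5, 6, 4, 7, 2, 1).

|D(w)|=13, |Ess(w)|=3:

[(3, 4, 1), (5, 2, 0), (6, 1, 0)]


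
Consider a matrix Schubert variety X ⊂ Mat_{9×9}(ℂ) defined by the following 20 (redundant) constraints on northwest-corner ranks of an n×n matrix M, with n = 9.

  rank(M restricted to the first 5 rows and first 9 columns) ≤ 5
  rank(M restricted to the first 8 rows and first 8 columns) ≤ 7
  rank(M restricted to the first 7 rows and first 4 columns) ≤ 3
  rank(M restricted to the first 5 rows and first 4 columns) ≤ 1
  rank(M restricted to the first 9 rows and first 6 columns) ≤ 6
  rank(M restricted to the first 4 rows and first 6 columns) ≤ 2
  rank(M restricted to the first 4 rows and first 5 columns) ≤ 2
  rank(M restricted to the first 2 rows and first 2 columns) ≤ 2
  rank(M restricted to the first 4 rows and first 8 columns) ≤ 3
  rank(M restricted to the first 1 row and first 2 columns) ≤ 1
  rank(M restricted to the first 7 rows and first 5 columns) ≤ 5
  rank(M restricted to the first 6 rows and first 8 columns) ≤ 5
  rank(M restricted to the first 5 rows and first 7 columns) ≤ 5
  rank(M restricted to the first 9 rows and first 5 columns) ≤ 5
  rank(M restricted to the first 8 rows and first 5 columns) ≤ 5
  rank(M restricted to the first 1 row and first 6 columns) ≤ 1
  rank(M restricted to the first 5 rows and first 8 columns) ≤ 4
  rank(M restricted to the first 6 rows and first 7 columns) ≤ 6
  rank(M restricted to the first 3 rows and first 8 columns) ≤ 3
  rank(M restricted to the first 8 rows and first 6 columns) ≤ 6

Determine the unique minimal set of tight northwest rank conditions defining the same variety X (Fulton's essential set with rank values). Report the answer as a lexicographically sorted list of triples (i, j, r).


Recovering R(i,j) via the rank-extension bound from the 20 conditions:

  1  1  1  1  1  1  1  1  1
  1  1  1  1  2  2  2  2  2
  1  1  1  1  2  2  3  3  3
  1  1  1  1  2  2  3  3  4
  1  1  1  1  2  3  4  4  5
  1  2  2  2  3  4  5  5  6
  1  2  3  3  4  5  6  6  7
  1  2  3  4  5  6  7  7  8
  1  2  3  4  5  6  7  8  9

the unique w with this rank table is (1, 5, 7, 9, 6, 2, 3, 4, 8).

3 SE-corners of the 15-cell Rothe diagram give Ess(w):

[(4, 6, 2), (4, 8, 3), (5, 4, 1)]


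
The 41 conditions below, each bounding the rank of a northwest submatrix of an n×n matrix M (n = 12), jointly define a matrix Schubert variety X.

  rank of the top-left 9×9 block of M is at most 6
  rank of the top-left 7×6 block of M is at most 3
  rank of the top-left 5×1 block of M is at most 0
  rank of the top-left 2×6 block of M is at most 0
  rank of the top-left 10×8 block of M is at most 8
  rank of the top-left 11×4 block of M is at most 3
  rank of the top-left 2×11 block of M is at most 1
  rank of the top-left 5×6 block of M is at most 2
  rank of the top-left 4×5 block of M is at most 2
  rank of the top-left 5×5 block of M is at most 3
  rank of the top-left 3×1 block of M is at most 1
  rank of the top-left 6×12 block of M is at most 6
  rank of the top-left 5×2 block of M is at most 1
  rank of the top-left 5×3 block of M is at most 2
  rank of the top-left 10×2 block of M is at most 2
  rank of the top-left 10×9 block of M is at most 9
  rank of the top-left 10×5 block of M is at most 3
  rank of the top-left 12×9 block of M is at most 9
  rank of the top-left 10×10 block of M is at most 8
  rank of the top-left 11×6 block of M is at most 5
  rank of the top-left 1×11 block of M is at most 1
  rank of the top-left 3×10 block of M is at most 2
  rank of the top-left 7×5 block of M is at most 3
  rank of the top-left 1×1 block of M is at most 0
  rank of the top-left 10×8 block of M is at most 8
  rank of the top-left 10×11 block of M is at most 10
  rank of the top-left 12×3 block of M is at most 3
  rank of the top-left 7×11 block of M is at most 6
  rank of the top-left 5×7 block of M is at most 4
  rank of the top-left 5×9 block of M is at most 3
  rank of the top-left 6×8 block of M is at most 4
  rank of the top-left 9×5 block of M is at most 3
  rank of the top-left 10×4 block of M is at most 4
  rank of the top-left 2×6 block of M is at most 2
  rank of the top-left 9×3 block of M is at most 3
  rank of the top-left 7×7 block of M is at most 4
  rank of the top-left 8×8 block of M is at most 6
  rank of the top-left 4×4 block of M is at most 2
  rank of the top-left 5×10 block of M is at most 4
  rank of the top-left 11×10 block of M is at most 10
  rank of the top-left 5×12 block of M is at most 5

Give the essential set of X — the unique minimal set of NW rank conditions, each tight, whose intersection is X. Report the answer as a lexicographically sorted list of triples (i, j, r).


Rank table r_w(12×12) implied by the 41 constraints:

  row 1: 0, 0, 0, 0, 0, 0, 1, 1, 1, 1, 1, 1
  row 2: 0, 0, 0, 0, 0, 0, 1, 1, 1, 1, 1, 2
  row 3: 0, 1, 1, 1, 1, 1, 2, 2, 2, 2, 2, 3
  row 4: 0, 1, 2, 2, 2, 2, 3, 3, 3, 3, 3, 4
  row 5: 0, 1, 2, 2, 2, 2, 3, 3, 3, 4, 4, 5
  row 6: 1, 2, 3, 3, 3, 3, 4, 4, 4, 5, 5, 6
  row 7: 1, 2, 3, 3, 3, 3, 4, 5, 5, 6, 6, 7
  row 8: 1, 2, 3, 3, 3, 4, 5, 6, 6, 7, 7, 8
  row 9: 1, 2, 3, 3, 3, 4, 5, 6, 6, 7, 8, 9
  row 10: 1, 2, 3, 3, 3, 4, 5, 6, 7, 8, 9, 10
  row 11: 1, 2, 3, 3, 4, 5, 6, 7, 8, 9, 10, 11
  row 12: 1, 2, 3, 4, 5, 6, 7, 8, 9, 10, 11, 12

so w = (7, 12, 2, 3, 10, 1, 8, 6, 11, 9, 5, 4).

|D(w)|=35, |Ess(w)|=9:

[(2, 6, 0), (2, 11, 1), (5, 1, 0), (5, 6, 2), (5, 9, 3), (7, 6, 3), (9, 9, 6), (10, 5, 3), (11, 4, 3)]


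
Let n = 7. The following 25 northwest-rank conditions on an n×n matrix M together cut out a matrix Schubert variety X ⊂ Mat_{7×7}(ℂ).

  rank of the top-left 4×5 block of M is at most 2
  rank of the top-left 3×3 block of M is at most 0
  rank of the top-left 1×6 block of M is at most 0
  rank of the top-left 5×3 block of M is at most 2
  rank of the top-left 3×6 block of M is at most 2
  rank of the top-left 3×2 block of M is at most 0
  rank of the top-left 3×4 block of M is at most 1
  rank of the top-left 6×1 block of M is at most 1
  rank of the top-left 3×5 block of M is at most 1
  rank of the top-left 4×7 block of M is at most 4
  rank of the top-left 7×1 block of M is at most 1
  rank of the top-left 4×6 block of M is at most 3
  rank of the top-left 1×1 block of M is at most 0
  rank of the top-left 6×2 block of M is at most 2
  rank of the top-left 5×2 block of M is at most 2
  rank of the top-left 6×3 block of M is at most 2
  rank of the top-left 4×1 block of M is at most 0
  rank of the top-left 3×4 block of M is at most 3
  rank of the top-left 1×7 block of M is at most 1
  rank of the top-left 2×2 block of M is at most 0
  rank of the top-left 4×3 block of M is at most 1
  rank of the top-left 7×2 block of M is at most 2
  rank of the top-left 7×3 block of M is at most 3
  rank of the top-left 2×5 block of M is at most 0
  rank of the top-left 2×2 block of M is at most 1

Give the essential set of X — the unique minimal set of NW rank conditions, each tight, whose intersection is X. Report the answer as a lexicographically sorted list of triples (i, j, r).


Computing R[i][j] = min implied NW-rank bound (n=7, 25 conditions):

  0  0  0  0  0  0  1
  0  0  0  0  0  1  2
  0  0  0  1  1  2  3
  0  1  1  2  2  3  4
  1  2  2  3  3  4  5
  1  2  2  3  4  5  6
  1  2  3  4  5  6  7

reading off 1-entries of Δ²R: w = (7, 6, 4, 2, 1, 5, 3).

Rothe diagram D(w) (16 cells), 5 SE-corners (essential conditions):

[(1, 6, 0), (2, 5, 0), (3, 3, 0), (4, 1, 0), (6, 3, 2)]


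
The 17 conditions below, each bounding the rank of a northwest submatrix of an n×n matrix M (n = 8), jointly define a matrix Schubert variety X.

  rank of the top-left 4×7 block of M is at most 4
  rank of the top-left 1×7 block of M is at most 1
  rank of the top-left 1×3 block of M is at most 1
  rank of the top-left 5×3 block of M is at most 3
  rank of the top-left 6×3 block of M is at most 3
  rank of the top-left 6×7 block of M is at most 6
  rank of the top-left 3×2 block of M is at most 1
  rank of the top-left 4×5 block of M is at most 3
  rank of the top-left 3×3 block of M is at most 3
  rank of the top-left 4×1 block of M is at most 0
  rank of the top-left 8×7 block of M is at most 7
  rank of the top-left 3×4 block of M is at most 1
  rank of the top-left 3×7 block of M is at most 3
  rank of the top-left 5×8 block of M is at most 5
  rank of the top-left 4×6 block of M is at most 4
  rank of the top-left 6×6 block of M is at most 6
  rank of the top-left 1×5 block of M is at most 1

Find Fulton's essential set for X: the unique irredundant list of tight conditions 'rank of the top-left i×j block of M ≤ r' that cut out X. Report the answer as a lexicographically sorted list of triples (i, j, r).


Computing R[i][j] = min implied NW-rank bound (n=8, 17 conditions):

  R[1]: 0 1 1 1 1 1 1 1
  R[2]: 0 1 1 1 2 2 2 2
  R[3]: 0 1 1 1 2 3 3 3
  R[4]: 0 1 2 2 3 4 4 4
  R[5]: 1 2 3 3 4 5 5 5
  R[6]: 1 2 3 4 5 6 6 6
  R[7]: 1 2 3 4 5 6 7 7
  R[8]: 1 2 3 4 5 6 7 8

reading off 1-entries of Δ²R: w = (2, 5, 6, 3, 1, 4, 7, 8).

ℓ(w)=8; the 2 essential cells (i,j,r):

[(3, 4, 1), (4, 1, 0)]


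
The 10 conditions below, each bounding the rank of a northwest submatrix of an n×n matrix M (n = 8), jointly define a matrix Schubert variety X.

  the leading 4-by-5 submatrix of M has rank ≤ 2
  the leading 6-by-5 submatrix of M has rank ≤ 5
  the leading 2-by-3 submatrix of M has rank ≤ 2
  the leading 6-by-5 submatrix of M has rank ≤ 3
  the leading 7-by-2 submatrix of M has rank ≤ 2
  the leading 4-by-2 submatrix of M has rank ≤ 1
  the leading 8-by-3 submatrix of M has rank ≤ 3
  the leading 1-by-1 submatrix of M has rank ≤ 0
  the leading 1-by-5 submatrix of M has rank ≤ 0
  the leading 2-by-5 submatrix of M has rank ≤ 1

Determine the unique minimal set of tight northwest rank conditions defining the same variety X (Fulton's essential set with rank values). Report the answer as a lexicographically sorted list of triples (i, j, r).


Propagating the 10 rank bounds to every northwest block:

  0  0  0  0  0  1  1  1
  1  1  1  1  1  2  2  2
  1  1  2  2  2  3  3  3
  1  1  2  2  2  3  4  4
  1  2  3  3  3  4  5  5
  1  2  3  3  3  4  5  6
  1  2  3  4  4  5  6  7
  1  2  3  4  5  6  7  8

so w = (6, 1, 3, 7, 2, 8, 4, 5).

Fulton essential set (4 of the 11 Rothe cells):

[(1, 5, 0), (4, 2, 1), (4, 5, 2), (6, 5, 3)]
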